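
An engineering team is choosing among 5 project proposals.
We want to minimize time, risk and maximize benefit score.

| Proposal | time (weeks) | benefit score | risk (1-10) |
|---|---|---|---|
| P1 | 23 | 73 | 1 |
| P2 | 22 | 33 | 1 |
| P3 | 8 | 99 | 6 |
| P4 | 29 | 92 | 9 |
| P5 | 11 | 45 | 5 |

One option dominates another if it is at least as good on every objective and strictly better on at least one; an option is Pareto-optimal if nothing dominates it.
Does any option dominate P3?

No

P1: worse on time (23 vs 8).
P2: worse on time (22 vs 8).
P4: worse on time (29 vs 8).
P5: worse on time (11 vs 8).
No option is at least as good as P3 on every objective and strictly better on one.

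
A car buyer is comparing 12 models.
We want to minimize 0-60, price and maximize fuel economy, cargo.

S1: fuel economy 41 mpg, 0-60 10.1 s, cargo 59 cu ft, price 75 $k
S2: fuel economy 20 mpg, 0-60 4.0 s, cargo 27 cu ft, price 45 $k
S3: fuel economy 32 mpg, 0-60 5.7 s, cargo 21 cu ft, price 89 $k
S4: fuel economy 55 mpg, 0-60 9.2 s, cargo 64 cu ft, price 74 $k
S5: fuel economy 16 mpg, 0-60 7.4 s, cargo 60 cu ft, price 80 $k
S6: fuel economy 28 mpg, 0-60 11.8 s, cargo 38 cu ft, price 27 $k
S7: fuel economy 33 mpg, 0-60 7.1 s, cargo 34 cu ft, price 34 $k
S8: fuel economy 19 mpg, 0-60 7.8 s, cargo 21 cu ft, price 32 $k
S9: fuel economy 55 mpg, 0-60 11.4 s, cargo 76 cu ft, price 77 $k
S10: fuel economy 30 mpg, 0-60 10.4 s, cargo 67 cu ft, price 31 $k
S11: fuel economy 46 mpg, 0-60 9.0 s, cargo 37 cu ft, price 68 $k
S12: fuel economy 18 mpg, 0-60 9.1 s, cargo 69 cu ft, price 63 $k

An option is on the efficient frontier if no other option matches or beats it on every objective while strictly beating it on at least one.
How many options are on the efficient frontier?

11

S1: dominated by S4 (fuel economy 55≥41, 0-60 9.2≤10.1, cargo 64≥59, price 74≤75).
S2: not dominated (best 0-60).
S3: not dominated.
S4: not dominated.
S5: not dominated.
S6: not dominated (best price).
S7: not dominated.
S8: not dominated.
S9: not dominated (best cargo).
S10: not dominated.
S11: not dominated.
S12: not dominated.
Pareto-optimal: S2, S3, S4, S5, S6, S7, S8, S9, S10, S11, S12 → 11.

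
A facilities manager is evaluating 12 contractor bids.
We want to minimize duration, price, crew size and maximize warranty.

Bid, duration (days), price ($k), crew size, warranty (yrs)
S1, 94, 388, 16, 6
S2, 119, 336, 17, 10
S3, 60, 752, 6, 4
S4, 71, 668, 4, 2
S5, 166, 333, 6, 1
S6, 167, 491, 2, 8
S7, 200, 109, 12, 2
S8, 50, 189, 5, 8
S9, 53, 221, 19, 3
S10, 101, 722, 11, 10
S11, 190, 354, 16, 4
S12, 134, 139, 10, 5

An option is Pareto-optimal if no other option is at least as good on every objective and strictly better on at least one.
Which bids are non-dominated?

S1: dominated by S8 (duration 50≤94, price 189≤388, crew size 5≤16, warranty 8≥6).
S2: not dominated.
S3: dominated by S8 (duration 50≤60, price 189≤752, crew size 5≤6, warranty 8≥4).
S4: not dominated.
S5: dominated by S8 (duration 50≤166, price 189≤333, crew size 5≤6, warranty 8≥1).
S6: not dominated (best crew size).
S7: not dominated (best price).
S8: not dominated (best duration).
S9: dominated by S8 (duration 50≤53, price 189≤221, crew size 5≤19, warranty 8≥3).
S10: not dominated.
S11: dominated by S8 (duration 50≤190, price 189≤354, crew size 5≤16, warranty 8≥4).
S12: not dominated.

S2, S4, S6, S7, S8, S10, S12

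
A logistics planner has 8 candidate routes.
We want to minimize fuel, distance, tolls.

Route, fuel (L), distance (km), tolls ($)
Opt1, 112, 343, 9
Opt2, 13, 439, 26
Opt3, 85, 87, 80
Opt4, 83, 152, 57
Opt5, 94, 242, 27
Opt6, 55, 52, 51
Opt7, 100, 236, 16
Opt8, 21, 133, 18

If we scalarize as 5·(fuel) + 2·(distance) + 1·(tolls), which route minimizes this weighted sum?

Opt1: 5·112 + 2·343 + 1·9 = 1255
Opt2: 5·13 + 2·439 + 1·26 = 969
Opt3: 5·85 + 2·87 + 1·80 = 679
Opt4: 5·83 + 2·152 + 1·57 = 776
Opt5: 5·94 + 2·242 + 1·27 = 981
Opt6: 5·55 + 2·52 + 1·51 = 430
Opt7: 5·100 + 2·236 + 1·16 = 988
Opt8: 5·21 + 2·133 + 1·18 = 389
Lowest: Opt8 at 389.

Opt8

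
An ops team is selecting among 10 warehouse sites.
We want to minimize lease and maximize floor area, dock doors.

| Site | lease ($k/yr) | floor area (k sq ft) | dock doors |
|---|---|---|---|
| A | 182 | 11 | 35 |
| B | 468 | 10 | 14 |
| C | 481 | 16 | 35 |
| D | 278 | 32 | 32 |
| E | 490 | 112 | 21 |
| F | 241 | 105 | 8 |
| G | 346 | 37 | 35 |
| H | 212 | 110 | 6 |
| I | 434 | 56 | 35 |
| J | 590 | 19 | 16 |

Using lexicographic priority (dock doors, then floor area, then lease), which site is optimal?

First maximize dock doors: best is 35, kept {A, C, G, I}.
Then maximize floor area: best is 56, kept {I}.

I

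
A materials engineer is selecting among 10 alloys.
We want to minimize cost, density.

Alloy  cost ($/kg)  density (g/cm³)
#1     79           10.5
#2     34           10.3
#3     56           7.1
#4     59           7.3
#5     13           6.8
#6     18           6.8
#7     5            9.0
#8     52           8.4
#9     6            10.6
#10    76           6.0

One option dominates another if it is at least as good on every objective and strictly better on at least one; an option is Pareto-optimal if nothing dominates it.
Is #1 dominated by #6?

Yes

#6 vs #1: cost 18≤79, density 6.8≤10.5 — #6 is at least as good on every objective with at least one strict improvement.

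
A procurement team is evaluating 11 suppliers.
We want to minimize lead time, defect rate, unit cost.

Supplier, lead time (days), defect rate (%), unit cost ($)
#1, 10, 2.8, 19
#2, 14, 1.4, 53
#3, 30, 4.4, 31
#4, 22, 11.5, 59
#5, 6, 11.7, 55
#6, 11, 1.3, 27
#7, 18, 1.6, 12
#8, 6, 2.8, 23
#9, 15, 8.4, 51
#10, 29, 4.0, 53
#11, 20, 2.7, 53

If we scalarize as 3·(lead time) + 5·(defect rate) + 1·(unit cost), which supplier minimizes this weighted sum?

#1: 3·10 + 5·2.8 + 1·19 = 63.0
#2: 3·14 + 5·1.4 + 1·53 = 102.0
#3: 3·30 + 5·4.4 + 1·31 = 143.0
#4: 3·22 + 5·11.5 + 1·59 = 182.5
#5: 3·6 + 5·11.7 + 1·55 = 131.5
#6: 3·11 + 5·1.3 + 1·27 = 66.5
#7: 3·18 + 5·1.6 + 1·12 = 74.0
#8: 3·6 + 5·2.8 + 1·23 = 55.0
#9: 3·15 + 5·8.4 + 1·51 = 138.0
#10: 3·29 + 5·4.0 + 1·53 = 160.0
#11: 3·20 + 5·2.7 + 1·53 = 126.5
Lowest: #8 at 55.0.

#8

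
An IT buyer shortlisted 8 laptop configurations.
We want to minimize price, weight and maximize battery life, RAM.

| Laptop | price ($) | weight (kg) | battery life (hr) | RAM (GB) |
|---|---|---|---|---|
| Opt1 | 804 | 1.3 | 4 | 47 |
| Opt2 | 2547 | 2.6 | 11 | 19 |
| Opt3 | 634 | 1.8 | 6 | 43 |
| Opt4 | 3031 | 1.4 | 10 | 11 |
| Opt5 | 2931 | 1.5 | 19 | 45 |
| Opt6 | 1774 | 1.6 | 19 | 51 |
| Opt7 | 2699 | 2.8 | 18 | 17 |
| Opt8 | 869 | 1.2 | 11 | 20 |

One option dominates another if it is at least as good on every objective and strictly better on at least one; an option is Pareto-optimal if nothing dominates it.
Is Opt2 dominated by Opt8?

Yes

Opt8 vs Opt2: price 869≤2547, weight 1.2≤2.6, battery life 11≥11, RAM 20≥19 — Opt8 is at least as good on every objective with at least one strict improvement.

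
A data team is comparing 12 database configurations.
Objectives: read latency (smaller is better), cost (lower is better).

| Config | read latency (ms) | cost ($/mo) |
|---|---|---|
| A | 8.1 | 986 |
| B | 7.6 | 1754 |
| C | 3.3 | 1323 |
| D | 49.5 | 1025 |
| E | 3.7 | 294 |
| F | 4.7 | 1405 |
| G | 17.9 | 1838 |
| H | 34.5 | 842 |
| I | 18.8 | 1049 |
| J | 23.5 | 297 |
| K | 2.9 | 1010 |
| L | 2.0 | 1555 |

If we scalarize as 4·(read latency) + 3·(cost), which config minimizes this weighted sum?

A: 4·8.1 + 3·986 = 2990.4
B: 4·7.6 + 3·1754 = 5292.4
C: 4·3.3 + 3·1323 = 3982.2
D: 4·49.5 + 3·1025 = 3273.0
E: 4·3.7 + 3·294 = 896.8
F: 4·4.7 + 3·1405 = 4233.8
G: 4·17.9 + 3·1838 = 5585.6
H: 4·34.5 + 3·842 = 2664.0
I: 4·18.8 + 3·1049 = 3222.2
J: 4·23.5 + 3·297 = 985.0
K: 4·2.9 + 3·1010 = 3041.6
L: 4·2.0 + 3·1555 = 4673.0
Lowest: E at 896.8.

E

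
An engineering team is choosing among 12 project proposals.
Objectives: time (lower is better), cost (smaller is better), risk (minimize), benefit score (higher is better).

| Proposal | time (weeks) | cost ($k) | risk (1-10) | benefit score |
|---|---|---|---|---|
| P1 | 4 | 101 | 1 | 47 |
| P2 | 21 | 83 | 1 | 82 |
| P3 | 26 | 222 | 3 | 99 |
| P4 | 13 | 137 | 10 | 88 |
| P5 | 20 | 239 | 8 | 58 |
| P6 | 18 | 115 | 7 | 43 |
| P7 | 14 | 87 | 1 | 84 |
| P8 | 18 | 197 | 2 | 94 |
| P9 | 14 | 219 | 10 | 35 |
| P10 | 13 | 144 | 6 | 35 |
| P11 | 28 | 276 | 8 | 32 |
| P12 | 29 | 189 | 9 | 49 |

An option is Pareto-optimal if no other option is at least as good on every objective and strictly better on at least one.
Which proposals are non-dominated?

P1, P2, P3, P4, P7, P8

P1: not dominated (best time).
P2: not dominated (best cost).
P3: not dominated (best benefit score).
P4: not dominated.
P5: dominated by P7 (time 14≤20, cost 87≤239, risk 1≤8, benefit score 84≥58).
P6: dominated by P1 (time 4≤18, cost 101≤115, risk 1≤7, benefit score 47≥43).
P7: not dominated.
P8: not dominated.
P9: dominated by P1 (time 4≤14, cost 101≤219, risk 1≤10, benefit score 47≥35).
P10: dominated by P1 (time 4≤13, cost 101≤144, risk 1≤6, benefit score 47≥35).
P11: dominated by P1 (time 4≤28, cost 101≤276, risk 1≤8, benefit score 47≥32).
P12: dominated by P2 (time 21≤29, cost 83≤189, risk 1≤9, benefit score 82≥49).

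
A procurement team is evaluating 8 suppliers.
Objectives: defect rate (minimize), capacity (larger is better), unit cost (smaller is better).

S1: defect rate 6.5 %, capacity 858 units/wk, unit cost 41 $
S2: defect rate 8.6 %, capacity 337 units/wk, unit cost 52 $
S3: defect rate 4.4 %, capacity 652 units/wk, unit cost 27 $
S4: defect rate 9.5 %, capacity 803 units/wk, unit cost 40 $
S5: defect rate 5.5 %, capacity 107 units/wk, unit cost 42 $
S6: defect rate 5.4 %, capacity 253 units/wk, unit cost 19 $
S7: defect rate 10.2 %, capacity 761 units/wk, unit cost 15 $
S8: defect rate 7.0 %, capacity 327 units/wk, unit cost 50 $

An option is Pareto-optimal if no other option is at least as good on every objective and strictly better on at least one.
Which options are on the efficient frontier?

S1, S3, S4, S6, S7

S1: not dominated (best capacity).
S2: dominated by S1 (defect rate 6.5≤8.6, capacity 858≥337, unit cost 41≤52).
S3: not dominated (best defect rate).
S4: not dominated.
S5: dominated by S3 (defect rate 4.4≤5.5, capacity 652≥107, unit cost 27≤42).
S6: not dominated.
S7: not dominated (best unit cost).
S8: dominated by S1 (defect rate 6.5≤7.0, capacity 858≥327, unit cost 41≤50).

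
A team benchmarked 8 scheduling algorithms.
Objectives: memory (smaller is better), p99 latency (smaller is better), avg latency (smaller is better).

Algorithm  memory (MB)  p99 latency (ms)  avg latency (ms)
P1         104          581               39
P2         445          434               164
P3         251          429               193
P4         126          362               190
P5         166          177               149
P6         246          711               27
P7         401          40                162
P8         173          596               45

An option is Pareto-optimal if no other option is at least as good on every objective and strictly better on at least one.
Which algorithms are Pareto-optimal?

P1, P4, P5, P6, P7

P1: not dominated (best memory).
P2: dominated by P5 (memory 166≤445, p99 latency 177≤434, avg latency 149≤164).
P3: dominated by P4 (memory 126≤251, p99 latency 362≤429, avg latency 190≤193).
P4: not dominated.
P5: not dominated.
P6: not dominated (best avg latency).
P7: not dominated (best p99 latency).
P8: dominated by P1 (memory 104≤173, p99 latency 581≤596, avg latency 39≤45).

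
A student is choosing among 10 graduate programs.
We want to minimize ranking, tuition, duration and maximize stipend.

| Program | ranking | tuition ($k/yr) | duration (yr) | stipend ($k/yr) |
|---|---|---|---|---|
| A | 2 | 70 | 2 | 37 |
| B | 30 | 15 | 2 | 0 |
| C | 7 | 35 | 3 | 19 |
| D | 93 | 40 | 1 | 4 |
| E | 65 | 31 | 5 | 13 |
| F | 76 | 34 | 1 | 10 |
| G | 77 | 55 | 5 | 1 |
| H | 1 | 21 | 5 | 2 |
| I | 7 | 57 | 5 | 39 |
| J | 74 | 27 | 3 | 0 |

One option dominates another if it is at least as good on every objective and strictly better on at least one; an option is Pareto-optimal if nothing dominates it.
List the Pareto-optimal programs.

A, B, C, E, F, H, I

A: not dominated.
B: not dominated (best tuition).
C: not dominated.
D: dominated by F (ranking 76≤93, tuition 34≤40, duration 1≤1, stipend 10≥4).
E: not dominated.
F: not dominated.
G: dominated by C (ranking 7≤77, tuition 35≤55, duration 3≤5, stipend 19≥1).
H: not dominated (best ranking).
I: not dominated (best stipend).
J: dominated by B (ranking 30≤74, tuition 15≤27, duration 2≤3, stipend 0≥0).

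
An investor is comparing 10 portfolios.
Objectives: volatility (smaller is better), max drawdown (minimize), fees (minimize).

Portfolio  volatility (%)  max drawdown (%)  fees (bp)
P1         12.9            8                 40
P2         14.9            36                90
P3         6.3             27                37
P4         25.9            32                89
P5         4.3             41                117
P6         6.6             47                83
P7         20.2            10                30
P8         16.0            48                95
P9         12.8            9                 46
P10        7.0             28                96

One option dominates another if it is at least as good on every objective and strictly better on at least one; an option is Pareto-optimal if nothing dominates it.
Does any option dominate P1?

P2: worse on volatility (14.9 vs 12.9).
P3: worse on max drawdown (27 vs 8).
P4: worse on volatility (25.9 vs 12.9).
P5: worse on max drawdown (41 vs 8).
P6: worse on max drawdown (47 vs 8).
P7: worse on volatility (20.2 vs 12.9).
P8: worse on volatility (16.0 vs 12.9).
P9: worse on max drawdown (9 vs 8).
P10: worse on max drawdown (28 vs 8).
No option is at least as good as P1 on every objective and strictly better on one.

No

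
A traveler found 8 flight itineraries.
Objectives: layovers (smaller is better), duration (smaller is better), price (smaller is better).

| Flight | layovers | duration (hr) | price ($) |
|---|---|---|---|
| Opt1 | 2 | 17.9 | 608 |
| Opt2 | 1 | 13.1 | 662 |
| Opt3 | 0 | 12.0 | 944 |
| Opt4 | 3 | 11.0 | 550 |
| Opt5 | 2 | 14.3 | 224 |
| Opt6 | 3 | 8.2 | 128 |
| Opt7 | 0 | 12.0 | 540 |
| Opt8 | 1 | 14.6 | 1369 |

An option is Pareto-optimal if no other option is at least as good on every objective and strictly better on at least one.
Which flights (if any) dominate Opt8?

Opt2: layovers 1≤1, duration 13.1≤14.6, price 662≤1369 — dominates Opt8.
Opt3: layovers 0≤1, duration 12.0≤14.6, price 944≤1369 — dominates Opt8.
Opt7: layovers 0≤1, duration 12.0≤14.6, price 540≤1369 — dominates Opt8.
Others (Opt1, Opt4, Opt5, Opt6) are each worse than Opt8 on at least one objective.

Opt2, Opt3, Opt7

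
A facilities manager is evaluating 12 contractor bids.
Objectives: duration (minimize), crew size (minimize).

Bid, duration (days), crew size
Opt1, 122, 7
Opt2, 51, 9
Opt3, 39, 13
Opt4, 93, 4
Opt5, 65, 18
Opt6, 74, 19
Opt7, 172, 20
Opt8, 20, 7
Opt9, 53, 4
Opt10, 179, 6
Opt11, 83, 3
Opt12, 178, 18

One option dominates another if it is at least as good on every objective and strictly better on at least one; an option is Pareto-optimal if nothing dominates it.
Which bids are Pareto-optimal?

Opt8, Opt9, Opt11

Opt1: dominated by Opt4 (duration 93≤122, crew size 4≤7).
Opt2: dominated by Opt8 (duration 20≤51, crew size 7≤9).
Opt3: dominated by Opt8 (duration 20≤39, crew size 7≤13).
Opt4: dominated by Opt9 (duration 53≤93, crew size 4≤4).
Opt5: dominated by Opt2 (duration 51≤65, crew size 9≤18).
Opt6: dominated by Opt2 (duration 51≤74, crew size 9≤19).
Opt7: dominated by Opt1 (duration 122≤172, crew size 7≤20).
Opt8: not dominated (best duration).
Opt9: not dominated.
Opt10: dominated by Opt4 (duration 93≤179, crew size 4≤6).
Opt11: not dominated (best crew size).
Opt12: dominated by Opt1 (duration 122≤178, crew size 7≤18).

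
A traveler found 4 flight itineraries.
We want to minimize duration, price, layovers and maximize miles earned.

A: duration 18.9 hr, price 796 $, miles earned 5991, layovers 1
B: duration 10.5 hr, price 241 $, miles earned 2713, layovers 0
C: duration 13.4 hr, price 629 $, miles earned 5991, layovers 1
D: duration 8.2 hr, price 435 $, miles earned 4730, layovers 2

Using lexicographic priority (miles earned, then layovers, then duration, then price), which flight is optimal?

First maximize miles earned: best is 5991, kept {A, C}.
Then minimize layovers: best is 1, kept {A, C}.
Then minimize duration: best is 13.4, kept {C}.

C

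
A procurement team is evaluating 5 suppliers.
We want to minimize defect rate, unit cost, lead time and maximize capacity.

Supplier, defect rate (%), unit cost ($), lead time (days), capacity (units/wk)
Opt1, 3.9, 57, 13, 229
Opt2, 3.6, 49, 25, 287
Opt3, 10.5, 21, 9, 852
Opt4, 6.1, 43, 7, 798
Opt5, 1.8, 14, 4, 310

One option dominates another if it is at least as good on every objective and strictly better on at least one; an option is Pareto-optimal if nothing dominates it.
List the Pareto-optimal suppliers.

Opt1: dominated by Opt5 (defect rate 1.8≤3.9, unit cost 14≤57, lead time 4≤13, capacity 310≥229).
Opt2: dominated by Opt5 (defect rate 1.8≤3.6, unit cost 14≤49, lead time 4≤25, capacity 310≥287).
Opt3: not dominated (best capacity).
Opt4: not dominated.
Opt5: not dominated (best defect rate).

Opt3, Opt4, Opt5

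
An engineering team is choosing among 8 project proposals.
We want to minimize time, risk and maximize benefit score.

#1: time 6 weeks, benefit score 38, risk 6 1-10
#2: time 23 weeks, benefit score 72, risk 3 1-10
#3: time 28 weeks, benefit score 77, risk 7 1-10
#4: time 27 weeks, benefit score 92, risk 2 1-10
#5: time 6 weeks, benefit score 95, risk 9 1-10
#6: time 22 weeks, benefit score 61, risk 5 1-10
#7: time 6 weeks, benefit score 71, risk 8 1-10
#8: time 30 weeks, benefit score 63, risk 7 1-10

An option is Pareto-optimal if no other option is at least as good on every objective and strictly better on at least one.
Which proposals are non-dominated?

#1, #2, #4, #5, #6, #7

#1: not dominated.
#2: not dominated.
#3: dominated by #4 (time 27≤28, benefit score 92≥77, risk 2≤7).
#4: not dominated (best risk).
#5: not dominated (best benefit score).
#6: not dominated.
#7: not dominated.
#8: dominated by #2 (time 23≤30, benefit score 72≥63, risk 3≤7).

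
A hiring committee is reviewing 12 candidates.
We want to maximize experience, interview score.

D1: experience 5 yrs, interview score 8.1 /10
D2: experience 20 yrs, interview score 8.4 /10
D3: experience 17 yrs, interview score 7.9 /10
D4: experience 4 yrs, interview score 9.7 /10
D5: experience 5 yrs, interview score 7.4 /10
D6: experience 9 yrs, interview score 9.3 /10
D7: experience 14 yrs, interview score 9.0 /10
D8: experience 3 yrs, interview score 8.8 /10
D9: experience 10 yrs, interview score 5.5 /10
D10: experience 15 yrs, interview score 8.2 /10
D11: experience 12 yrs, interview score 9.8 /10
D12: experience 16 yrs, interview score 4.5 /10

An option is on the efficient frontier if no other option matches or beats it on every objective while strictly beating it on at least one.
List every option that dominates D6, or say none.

D11

D11: experience 12≥9, interview score 9.8≥9.3 — dominates D6.
Others (D1, D2, D3, D4, D5, D7, D8, D9, D10, D12) are each worse than D6 on at least one objective.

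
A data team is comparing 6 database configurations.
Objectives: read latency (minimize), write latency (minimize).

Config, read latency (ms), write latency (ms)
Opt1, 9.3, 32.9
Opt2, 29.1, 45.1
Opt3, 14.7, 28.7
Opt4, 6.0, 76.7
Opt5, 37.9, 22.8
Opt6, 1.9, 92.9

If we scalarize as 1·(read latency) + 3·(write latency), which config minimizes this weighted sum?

Opt3

Opt1: 1·9.3 + 3·32.9 = 108.0
Opt2: 1·29.1 + 3·45.1 = 164.4
Opt3: 1·14.7 + 3·28.7 = 100.8
Opt4: 1·6.0 + 3·76.7 = 236.1
Opt5: 1·37.9 + 3·22.8 = 106.3
Opt6: 1·1.9 + 3·92.9 = 280.6
Lowest: Opt3 at 100.8.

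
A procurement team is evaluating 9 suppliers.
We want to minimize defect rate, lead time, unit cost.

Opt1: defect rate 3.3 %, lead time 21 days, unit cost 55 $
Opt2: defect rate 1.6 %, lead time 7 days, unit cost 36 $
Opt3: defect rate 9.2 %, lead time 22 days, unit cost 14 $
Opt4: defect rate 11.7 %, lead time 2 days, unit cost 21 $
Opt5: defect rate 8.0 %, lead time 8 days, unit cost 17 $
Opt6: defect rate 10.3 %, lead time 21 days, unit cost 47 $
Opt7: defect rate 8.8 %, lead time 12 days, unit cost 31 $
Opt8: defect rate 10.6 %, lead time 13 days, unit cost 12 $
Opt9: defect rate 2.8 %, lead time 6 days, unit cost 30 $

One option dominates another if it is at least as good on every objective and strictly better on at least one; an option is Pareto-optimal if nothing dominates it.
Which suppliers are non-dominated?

Opt2, Opt3, Opt4, Opt5, Opt8, Opt9

Opt1: dominated by Opt2 (defect rate 1.6≤3.3, lead time 7≤21, unit cost 36≤55).
Opt2: not dominated (best defect rate).
Opt3: not dominated.
Opt4: not dominated (best lead time).
Opt5: not dominated.
Opt6: dominated by Opt2 (defect rate 1.6≤10.3, lead time 7≤21, unit cost 36≤47).
Opt7: dominated by Opt5 (defect rate 8.0≤8.8, lead time 8≤12, unit cost 17≤31).
Opt8: not dominated (best unit cost).
Opt9: not dominated.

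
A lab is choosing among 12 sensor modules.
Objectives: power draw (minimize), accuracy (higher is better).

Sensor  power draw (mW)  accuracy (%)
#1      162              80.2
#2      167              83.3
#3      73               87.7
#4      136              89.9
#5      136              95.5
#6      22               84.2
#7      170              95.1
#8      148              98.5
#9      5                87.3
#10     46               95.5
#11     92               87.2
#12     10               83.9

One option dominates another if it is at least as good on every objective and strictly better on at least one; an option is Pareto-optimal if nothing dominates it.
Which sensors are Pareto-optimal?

#8, #9, #10

#1: dominated by #3 (power draw 73≤162, accuracy 87.7≥80.2).
#2: dominated by #3 (power draw 73≤167, accuracy 87.7≥83.3).
#3: dominated by #10 (power draw 46≤73, accuracy 95.5≥87.7).
#4: dominated by #5 (power draw 136≤136, accuracy 95.5≥89.9).
#5: dominated by #10 (power draw 46≤136, accuracy 95.5≥95.5).
#6: dominated by #9 (power draw 5≤22, accuracy 87.3≥84.2).
#7: dominated by #5 (power draw 136≤170, accuracy 95.5≥95.1).
#8: not dominated (best accuracy).
#9: not dominated (best power draw).
#10: not dominated.
#11: dominated by #3 (power draw 73≤92, accuracy 87.7≥87.2).
#12: dominated by #9 (power draw 5≤10, accuracy 87.3≥83.9).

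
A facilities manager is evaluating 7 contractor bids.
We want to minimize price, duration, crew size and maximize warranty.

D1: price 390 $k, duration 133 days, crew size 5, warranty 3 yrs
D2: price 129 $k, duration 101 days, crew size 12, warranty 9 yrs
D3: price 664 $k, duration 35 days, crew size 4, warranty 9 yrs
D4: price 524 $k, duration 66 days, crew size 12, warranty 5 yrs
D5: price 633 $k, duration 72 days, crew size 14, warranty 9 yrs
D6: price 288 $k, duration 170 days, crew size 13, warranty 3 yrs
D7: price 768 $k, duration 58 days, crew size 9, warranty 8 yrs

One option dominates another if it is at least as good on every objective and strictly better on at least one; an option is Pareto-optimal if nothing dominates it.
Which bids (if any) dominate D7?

D3: price 664≤768, duration 35≤58, crew size 4≤9, warranty 9≥8 — dominates D7.
Others (D1, D2, D4, D5, D6) are each worse than D7 on at least one objective.

D3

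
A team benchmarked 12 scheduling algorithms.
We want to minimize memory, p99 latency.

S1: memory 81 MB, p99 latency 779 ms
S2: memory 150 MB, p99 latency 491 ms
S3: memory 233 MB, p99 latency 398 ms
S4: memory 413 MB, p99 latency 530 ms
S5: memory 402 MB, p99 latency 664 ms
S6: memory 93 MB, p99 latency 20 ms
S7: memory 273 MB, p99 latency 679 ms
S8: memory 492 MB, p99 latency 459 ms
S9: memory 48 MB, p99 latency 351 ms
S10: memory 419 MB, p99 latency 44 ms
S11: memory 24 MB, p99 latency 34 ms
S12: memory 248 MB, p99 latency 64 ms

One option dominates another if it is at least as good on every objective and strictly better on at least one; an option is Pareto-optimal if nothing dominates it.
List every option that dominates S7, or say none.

S2: memory 150≤273, p99 latency 491≤679 — dominates S7.
S3: memory 233≤273, p99 latency 398≤679 — dominates S7.
S6: memory 93≤273, p99 latency 20≤679 — dominates S7.
S9: memory 48≤273, p99 latency 351≤679 — dominates S7.
S11: memory 24≤273, p99 latency 34≤679 — dominates S7.
S12: memory 248≤273, p99 latency 64≤679 — dominates S7.
Others (S1, S4, S5, S8, S10) are each worse than S7 on at least one objective.

S2, S3, S6, S9, S11, S12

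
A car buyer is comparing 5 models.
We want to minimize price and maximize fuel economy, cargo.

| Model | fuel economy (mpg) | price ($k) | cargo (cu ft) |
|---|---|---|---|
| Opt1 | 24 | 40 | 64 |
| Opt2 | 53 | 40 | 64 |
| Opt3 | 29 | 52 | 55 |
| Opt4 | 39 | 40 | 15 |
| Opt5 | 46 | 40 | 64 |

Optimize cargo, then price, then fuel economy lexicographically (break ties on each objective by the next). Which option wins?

Opt2

First maximize cargo: best is 64, kept {Opt1, Opt2, Opt5}.
Then minimize price: best is 40, kept {Opt1, Opt2, Opt5}.
Then maximize fuel economy: best is 53, kept {Opt2}.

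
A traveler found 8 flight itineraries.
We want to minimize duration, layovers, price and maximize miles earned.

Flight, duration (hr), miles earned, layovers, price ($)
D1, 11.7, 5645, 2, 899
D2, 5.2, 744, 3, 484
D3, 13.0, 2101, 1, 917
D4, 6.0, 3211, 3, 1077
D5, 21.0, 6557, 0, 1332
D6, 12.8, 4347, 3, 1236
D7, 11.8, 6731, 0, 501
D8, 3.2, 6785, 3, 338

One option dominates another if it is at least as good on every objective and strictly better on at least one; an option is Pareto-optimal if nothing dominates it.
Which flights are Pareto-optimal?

D1: not dominated.
D2: dominated by D8 (duration 3.2≤5.2, miles earned 6785≥744, layovers 3≤3, price 338≤484).
D3: dominated by D7 (duration 11.8≤13.0, miles earned 6731≥2101, layovers 0≤1, price 501≤917).
D4: dominated by D8 (duration 3.2≤6.0, miles earned 6785≥3211, layovers 3≤3, price 338≤1077).
D5: dominated by D7 (duration 11.8≤21.0, miles earned 6731≥6557, layovers 0≤0, price 501≤1332).
D6: dominated by D1 (duration 11.7≤12.8, miles earned 5645≥4347, layovers 2≤3, price 899≤1236).
D7: not dominated.
D8: not dominated (best duration).

D1, D7, D8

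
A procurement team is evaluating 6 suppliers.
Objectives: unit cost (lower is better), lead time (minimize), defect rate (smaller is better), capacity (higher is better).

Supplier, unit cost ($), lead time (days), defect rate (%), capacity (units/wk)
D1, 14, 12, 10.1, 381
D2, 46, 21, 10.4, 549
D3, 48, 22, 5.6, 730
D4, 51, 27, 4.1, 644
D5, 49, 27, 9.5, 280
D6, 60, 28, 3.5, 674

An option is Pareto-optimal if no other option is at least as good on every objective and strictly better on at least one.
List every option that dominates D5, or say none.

D3

D3: unit cost 48≤49, lead time 22≤27, defect rate 5.6≤9.5, capacity 730≥280 — dominates D5.
Others (D1, D2, D4, D6) are each worse than D5 on at least one objective.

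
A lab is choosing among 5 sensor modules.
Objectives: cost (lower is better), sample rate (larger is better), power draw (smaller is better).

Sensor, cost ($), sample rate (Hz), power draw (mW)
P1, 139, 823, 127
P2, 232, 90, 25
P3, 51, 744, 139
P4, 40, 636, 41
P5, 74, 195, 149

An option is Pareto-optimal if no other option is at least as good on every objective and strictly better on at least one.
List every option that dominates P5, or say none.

P3: cost 51≤74, sample rate 744≥195, power draw 139≤149 — dominates P5.
P4: cost 40≤74, sample rate 636≥195, power draw 41≤149 — dominates P5.
Others (P1, P2) are each worse than P5 on at least one objective.

P3, P4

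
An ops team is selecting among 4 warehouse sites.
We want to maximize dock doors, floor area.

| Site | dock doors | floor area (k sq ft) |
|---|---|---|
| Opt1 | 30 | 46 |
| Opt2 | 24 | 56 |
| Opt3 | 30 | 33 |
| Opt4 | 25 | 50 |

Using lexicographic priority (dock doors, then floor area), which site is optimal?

First maximize dock doors: best is 30, kept {Opt1, Opt3}.
Then maximize floor area: best is 46, kept {Opt1}.

Opt1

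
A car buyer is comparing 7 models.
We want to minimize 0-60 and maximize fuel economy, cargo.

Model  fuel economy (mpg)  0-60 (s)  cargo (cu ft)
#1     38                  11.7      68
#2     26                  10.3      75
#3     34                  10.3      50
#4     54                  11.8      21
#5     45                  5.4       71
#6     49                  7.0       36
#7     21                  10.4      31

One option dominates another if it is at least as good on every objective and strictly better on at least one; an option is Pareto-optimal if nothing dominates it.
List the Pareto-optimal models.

#1: dominated by #5 (fuel economy 45≥38, 0-60 5.4≤11.7, cargo 71≥68).
#2: not dominated (best cargo).
#3: dominated by #5 (fuel economy 45≥34, 0-60 5.4≤10.3, cargo 71≥50).
#4: not dominated (best fuel economy).
#5: not dominated (best 0-60).
#6: not dominated.
#7: dominated by #2 (fuel economy 26≥21, 0-60 10.3≤10.4, cargo 75≥31).

#2, #4, #5, #6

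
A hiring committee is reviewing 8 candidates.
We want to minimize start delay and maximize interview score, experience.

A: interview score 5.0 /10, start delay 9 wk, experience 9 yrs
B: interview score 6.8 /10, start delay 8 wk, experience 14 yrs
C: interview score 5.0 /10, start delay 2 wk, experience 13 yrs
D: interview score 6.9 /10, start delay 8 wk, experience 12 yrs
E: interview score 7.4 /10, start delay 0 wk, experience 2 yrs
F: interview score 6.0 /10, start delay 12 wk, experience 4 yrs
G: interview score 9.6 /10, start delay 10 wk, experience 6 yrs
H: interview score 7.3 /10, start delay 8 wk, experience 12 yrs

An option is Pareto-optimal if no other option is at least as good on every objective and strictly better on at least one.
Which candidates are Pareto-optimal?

B, C, E, G, H

A: dominated by B (interview score 6.8≥5.0, start delay 8≤9, experience 14≥9).
B: not dominated (best experience).
C: not dominated.
D: dominated by H (interview score 7.3≥6.9, start delay 8≤8, experience 12≥12).
E: not dominated (best start delay).
F: dominated by B (interview score 6.8≥6.0, start delay 8≤12, experience 14≥4).
G: not dominated (best interview score).
H: not dominated.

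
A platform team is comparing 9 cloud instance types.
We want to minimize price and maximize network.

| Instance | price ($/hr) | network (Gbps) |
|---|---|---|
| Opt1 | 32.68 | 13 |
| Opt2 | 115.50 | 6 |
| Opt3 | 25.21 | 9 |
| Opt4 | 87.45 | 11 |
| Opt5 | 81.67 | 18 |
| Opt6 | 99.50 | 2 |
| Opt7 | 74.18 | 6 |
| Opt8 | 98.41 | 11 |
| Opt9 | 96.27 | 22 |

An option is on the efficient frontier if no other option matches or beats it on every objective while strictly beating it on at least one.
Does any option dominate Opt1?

Opt2: worse on price (115.50 vs 32.68).
Opt3: worse on network (9 vs 13).
Opt4: worse on price (87.45 vs 32.68).
Opt5: worse on price (81.67 vs 32.68).
Opt6: worse on price (99.50 vs 32.68).
Opt7: worse on price (74.18 vs 32.68).
Opt8: worse on price (98.41 vs 32.68).
Opt9: worse on price (96.27 vs 32.68).
No option is at least as good as Opt1 on every objective and strictly better on one.

No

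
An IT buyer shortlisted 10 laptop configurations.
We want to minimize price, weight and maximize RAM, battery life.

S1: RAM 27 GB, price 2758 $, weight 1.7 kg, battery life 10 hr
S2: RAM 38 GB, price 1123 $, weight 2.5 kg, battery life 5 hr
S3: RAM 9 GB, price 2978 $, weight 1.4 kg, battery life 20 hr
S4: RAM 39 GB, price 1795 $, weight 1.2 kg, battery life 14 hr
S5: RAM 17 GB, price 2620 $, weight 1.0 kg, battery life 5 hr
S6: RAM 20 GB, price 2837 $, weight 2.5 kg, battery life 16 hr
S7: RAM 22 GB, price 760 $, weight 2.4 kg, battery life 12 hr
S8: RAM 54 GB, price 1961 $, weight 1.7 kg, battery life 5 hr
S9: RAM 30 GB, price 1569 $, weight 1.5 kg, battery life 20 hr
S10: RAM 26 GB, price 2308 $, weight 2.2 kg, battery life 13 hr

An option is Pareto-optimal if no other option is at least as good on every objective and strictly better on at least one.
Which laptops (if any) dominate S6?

S9: RAM 30≥20, price 1569≤2837, weight 1.5≤2.5, battery life 20≥16 — dominates S6.
Others (S1, S2, S3, S4, S5, S7, S8, S10) are each worse than S6 on at least one objective.

S9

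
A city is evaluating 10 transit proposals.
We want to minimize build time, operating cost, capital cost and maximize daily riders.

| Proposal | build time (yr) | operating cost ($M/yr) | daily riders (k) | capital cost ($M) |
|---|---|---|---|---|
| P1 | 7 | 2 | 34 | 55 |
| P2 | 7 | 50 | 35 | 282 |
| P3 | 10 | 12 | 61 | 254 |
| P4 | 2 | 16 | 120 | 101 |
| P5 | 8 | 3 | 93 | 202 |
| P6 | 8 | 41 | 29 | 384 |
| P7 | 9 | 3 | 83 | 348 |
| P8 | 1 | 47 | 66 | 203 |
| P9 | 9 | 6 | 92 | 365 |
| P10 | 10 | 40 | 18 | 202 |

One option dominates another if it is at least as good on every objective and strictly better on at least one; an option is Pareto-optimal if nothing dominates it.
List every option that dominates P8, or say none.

P1: worse on build time (7 vs 1).
P2: worse on build time (7 vs 1).
P3: worse on build time (10 vs 1).
P4: worse on build time (2 vs 1).
P5: worse on build time (8 vs 1).
P6: worse on build time (8 vs 1).
P7: worse on build time (9 vs 1).
P9: worse on build time (9 vs 1).
P10: worse on build time (10 vs 1).
No option dominates P8.

none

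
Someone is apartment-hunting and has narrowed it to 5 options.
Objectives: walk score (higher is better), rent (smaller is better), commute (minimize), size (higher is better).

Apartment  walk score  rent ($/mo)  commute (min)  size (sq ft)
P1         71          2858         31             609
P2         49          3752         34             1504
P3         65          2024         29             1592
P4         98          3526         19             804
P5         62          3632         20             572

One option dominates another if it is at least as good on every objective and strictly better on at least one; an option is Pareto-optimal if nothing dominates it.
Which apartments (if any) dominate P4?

none

P1: worse on walk score (71 vs 98).
P2: worse on walk score (49 vs 98).
P3: worse on walk score (65 vs 98).
P5: worse on walk score (62 vs 98).
No option dominates P4.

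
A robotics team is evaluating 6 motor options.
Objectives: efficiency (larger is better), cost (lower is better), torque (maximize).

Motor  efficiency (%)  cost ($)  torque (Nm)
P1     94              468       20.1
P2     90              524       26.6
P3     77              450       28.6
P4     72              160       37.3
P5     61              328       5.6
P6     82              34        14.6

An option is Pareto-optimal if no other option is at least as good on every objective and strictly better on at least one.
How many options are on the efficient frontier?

P1: not dominated (best efficiency).
P2: not dominated.
P3: not dominated.
P4: not dominated (best torque).
P5: dominated by P4 (efficiency 72≥61, cost 160≤328, torque 37.3≥5.6).
P6: not dominated (best cost).
Pareto-optimal: P1, P2, P3, P4, P6 → 5.

5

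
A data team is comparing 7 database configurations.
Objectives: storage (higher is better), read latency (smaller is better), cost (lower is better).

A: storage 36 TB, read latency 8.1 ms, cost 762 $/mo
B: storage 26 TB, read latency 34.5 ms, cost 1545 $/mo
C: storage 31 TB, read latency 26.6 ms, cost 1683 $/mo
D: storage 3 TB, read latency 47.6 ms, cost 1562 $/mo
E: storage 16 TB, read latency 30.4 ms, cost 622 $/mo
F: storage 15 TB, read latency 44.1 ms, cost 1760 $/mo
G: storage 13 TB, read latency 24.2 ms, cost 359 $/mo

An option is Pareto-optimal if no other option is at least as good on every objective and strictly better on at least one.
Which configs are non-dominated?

A: not dominated (best storage).
B: dominated by A (storage 36≥26, read latency 8.1≤34.5, cost 762≤1545).
C: dominated by A (storage 36≥31, read latency 8.1≤26.6, cost 762≤1683).
D: dominated by A (storage 36≥3, read latency 8.1≤47.6, cost 762≤1562).
E: not dominated.
F: dominated by A (storage 36≥15, read latency 8.1≤44.1, cost 762≤1760).
G: not dominated (best cost).

A, E, G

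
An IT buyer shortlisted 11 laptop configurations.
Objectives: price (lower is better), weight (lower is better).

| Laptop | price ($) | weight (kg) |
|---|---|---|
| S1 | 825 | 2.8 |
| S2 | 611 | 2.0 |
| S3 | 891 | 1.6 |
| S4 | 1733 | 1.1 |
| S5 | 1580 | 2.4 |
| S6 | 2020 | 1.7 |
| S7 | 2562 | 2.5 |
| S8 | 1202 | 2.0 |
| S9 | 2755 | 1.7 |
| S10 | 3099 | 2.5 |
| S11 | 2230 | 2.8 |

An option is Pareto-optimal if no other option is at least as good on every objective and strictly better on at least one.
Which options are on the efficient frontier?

S2, S3, S4

S1: dominated by S2 (price 611≤825, weight 2.0≤2.8).
S2: not dominated (best price).
S3: not dominated.
S4: not dominated (best weight).
S5: dominated by S2 (price 611≤1580, weight 2.0≤2.4).
S6: dominated by S3 (price 891≤2020, weight 1.6≤1.7).
S7: dominated by S2 (price 611≤2562, weight 2.0≤2.5).
S8: dominated by S2 (price 611≤1202, weight 2.0≤2.0).
S9: dominated by S3 (price 891≤2755, weight 1.6≤1.7).
S10: dominated by S2 (price 611≤3099, weight 2.0≤2.5).
S11: dominated by S1 (price 825≤2230, weight 2.8≤2.8).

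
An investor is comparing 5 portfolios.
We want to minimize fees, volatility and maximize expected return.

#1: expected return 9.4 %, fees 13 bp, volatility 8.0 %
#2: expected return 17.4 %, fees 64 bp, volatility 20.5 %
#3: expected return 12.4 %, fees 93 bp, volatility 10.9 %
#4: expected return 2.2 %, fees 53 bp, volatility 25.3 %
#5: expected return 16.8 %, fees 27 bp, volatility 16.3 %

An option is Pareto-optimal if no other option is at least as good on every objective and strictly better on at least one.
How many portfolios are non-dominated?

4

#1: not dominated (best fees).
#2: not dominated (best expected return).
#3: not dominated.
#4: dominated by #1 (expected return 9.4≥2.2, fees 13≤53, volatility 8.0≤25.3).
#5: not dominated.
Pareto-optimal: #1, #2, #3, #5 → 4.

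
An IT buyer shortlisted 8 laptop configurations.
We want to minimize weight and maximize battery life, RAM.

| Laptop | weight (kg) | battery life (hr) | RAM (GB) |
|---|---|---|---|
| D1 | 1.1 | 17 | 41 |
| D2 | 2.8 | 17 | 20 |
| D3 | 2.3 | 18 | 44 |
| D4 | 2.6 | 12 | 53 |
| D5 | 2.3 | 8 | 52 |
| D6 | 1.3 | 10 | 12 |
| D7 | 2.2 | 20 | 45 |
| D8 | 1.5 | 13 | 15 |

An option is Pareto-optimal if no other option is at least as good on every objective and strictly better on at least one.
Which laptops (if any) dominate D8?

D1

D1: weight 1.1≤1.5, battery life 17≥13, RAM 41≥15 — dominates D8.
Others (D2, D3, D4, D5, D6, D7) are each worse than D8 on at least one objective.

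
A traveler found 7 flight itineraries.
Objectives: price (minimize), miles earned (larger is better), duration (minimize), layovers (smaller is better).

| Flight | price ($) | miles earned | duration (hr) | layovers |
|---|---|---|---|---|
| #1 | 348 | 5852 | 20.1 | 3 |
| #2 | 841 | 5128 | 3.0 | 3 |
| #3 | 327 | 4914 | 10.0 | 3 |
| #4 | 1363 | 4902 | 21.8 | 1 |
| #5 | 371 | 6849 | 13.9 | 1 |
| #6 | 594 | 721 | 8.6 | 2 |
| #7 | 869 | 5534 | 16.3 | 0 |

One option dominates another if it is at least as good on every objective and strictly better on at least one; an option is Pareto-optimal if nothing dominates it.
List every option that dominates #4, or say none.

#5, #7

#5: price 371≤1363, miles earned 6849≥4902, duration 13.9≤21.8, layovers 1≤1 — dominates #4.
#7: price 869≤1363, miles earned 5534≥4902, duration 16.3≤21.8, layovers 0≤1 — dominates #4.
Others (#1, #2, #3, #6) are each worse than #4 on at least one objective.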